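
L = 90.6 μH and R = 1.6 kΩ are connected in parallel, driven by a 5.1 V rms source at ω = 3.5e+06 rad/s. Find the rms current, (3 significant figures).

X_L = ωL = 317 Ω
Parallel: admittances add. Y = 1/R + 1/(jωL)
Y = (0.000625 − j0.00315) S
|Y| = 0.00321 S → |Z| = 1/|Y| = 311 Ω, ∠Z = −∠Y = 78.8°
I = V/|Z| = 5.1/311 = 16.4 mA

16.4 mA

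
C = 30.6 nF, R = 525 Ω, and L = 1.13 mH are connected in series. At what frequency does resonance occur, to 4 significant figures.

ω₀ = 1/√(LC) = 1/√(0.00113 × 3.06e-08) = 170100 rad/s
f₀ = ω₀/(2π) = 27.07 kHz

27.07 kHz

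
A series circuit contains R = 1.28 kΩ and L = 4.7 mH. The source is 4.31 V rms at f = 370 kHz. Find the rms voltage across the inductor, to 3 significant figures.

4.28 V

ω = 2πf = 2.325e+06 rad/s
X_L = ωL = 10900 Ω
Z = 1280 + j10900 Ω
|Z| = √(1280² + 10900²) = 11000 Ω
I = V/|Z| = 392 μA
V_L = I·|Z_L| = 0.000392 × 10900 = 4.28 V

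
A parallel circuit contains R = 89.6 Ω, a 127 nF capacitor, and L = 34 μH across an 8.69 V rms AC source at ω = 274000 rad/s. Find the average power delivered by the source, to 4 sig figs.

X_L = ωL = 9.316 Ω
X_C = 1/(ωC) = 28.74 Ω
Parallel: admittances add. Y = 1/R + 1/(jωL) + jωC
Y = (0.01116 − j0.07254) S
|Y| = 0.07340 S → |Z| = 1/|Y| = 13.62 Ω, ∠Z = −∠Y = 81.25°
I = V/|Z| = 637.8 mA
P = VI cos φ = 8.69 × 0.6378 × cos(81.25°) = 842.8 mW

842.8 mW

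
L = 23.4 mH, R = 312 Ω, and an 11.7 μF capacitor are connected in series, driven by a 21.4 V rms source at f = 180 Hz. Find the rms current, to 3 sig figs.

67.8 mA

ω = 2πf = 1131 rad/s
X_L = ωL = 26.5 Ω
X_C = 1/(ωC) = 75.6 Ω
Net reactance X = X_L − X_C = -49.1 Ω
Z = 312 − j49.1 Ω
|Z| = √(312² + 49.1²) = 316 Ω
I = V/|Z| = 21.4/316 = 67.8 mA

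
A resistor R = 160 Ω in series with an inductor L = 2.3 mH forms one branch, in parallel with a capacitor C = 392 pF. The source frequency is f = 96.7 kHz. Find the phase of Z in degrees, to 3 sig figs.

ω = 2πf = 607600 rad/s
X_L = ωL = 1400 Ω
X_C = 1/(ωC) = 4200 Ω
Branch 1 (R+jX_L): Z₁ = 160 + j1400 Ω, |Z₁| = 1410 Ω
Branch 2 (−jX_C): Z₂ = −j4200 Ω
Parallel: Z = Z₁Z₂/(Z₁+Z₂), |Z| = 2100 Ω, ∠Z = 80.2°

80.2°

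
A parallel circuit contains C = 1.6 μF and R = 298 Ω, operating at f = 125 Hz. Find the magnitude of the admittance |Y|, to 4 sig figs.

3.583 mS

ω = 2πf = 785.4 rad/s
X_C = 1/(ωC) = 795.8 Ω
Parallel: admittances add. Y = 1/R + jωC
Y = (0.003356 + j0.001257) S
|Y| = 0.003583 S → |Z| = 1/|Y| = 279.1 Ω, ∠Z = −∠Y = -20.53°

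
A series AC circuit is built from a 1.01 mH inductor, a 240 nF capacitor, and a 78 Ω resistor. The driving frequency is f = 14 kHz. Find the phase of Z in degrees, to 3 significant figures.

ω = 2πf = 87960 rad/s
X_L = ωL = 88.8 Ω
X_C = 1/(ωC) = 47.4 Ω
Net reactance X = X_L − X_C = 41.5 Ω
Z = 78.0 + j41.5 Ω
|Z| = √(78.0² + 41.5²) = 88.3 Ω
∠Z = arctan(41.5/78.0) = 28.0°

28.0°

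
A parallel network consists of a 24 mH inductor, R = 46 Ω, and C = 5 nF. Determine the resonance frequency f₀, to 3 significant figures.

14.5 kHz

ω₀ = 1/√(LC) = 1/√(0.024 × 5e-09) = 91290 rad/s
f₀ = ω₀/(2π) = 14.5 kHz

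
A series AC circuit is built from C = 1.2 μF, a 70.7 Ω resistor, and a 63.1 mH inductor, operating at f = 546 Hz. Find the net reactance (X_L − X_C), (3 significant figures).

-26.4 Ω

ω = 2πf = 3431 rad/s
X_L = ωL = 216 Ω
X_C = 1/(ωC) = 243 Ω
X = 216 − 243 = -26.4 Ω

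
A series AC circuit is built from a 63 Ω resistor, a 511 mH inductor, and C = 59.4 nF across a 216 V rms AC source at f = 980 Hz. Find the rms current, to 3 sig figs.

ω = 2πf = 6158 rad/s
X_L = ωL = 3150 Ω
X_C = 1/(ωC) = 2730 Ω
Net reactance X = X_L − X_C = 412 Ω
Z = 63.0 + j412 Ω
|Z| = √(63.0² + 412²) = 417 Ω
I = V/|Z| = 216/417 = 518 mA

518 mA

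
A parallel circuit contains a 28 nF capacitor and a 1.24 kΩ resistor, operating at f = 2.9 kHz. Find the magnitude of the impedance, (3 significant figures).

1050 Ω

ω = 2πf = 18220 rad/s
X_C = 1/(ωC) = 1960 Ω
Parallel: admittances add. Y = 1/R + jωC
Y = (0.000806 + j0.000510) S
|Y| = 0.000954 S → |Z| = 1/|Y| = 1050 Ω, ∠Z = −∠Y = -32.3°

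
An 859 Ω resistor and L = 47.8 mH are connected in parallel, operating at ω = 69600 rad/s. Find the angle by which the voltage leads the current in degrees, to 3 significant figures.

X_L = ωL = 3330 Ω
Parallel: admittances add. Y = 1/R + 1/(jωL)
Y = (0.00116 − j0.000301) S
|Y| = 0.00120 S → |Z| = 1/|Y| = 832 Ω, ∠Z = −∠Y = 14.5°

14.5°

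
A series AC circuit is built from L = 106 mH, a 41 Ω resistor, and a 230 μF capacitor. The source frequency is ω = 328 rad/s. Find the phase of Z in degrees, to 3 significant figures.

X_L = ωL = 34.8 Ω
X_C = 1/(ωC) = 13.3 Ω
Net reactance X = X_L − X_C = 21.5 Ω
Z = 41.0 + j21.5 Ω
|Z| = √(41.0² + 21.5²) = 46.3 Ω
∠Z = arctan(21.5/41.0) = 27.7°

27.7°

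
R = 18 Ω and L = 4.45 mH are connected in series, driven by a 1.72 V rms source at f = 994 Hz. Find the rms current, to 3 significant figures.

51.9 mA

ω = 2πf = 6245 rad/s
X_L = ωL = 27.8 Ω
Z = 18.0 + j27.8 Ω
|Z| = √(18.0² + 27.8²) = 33.1 Ω
I = V/|Z| = 1.72/33.1 = 51.9 mA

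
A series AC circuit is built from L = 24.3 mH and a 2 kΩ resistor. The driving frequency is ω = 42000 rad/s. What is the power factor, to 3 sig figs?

X_L = ωL = 1020 Ω
Z = 2000 + j1020 Ω
|Z| = √(2000² + 1020²) = 2250 Ω
∠Z = arctan(1020/2000) = 27.0°
cos φ = cos(27.0°) = 0.891

0.891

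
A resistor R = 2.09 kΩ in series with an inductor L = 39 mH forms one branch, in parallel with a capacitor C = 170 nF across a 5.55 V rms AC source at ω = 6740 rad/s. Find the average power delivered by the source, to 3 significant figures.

14.5 mW

X_L = ωL = 263 Ω
X_C = 1/(ωC) = 873 Ω
Branch 1 (R+jX_L): Z₁ = 2090 + j263 Ω, |Z₁| = 2110 Ω
Branch 2 (−jX_C): Z₂ = −j873 Ω
Parallel: Z = Z₁Z₂/(Z₁+Z₂), |Z| = 844 Ω, ∠Z = -66.6°
I = V/|Z| = 6.57 mA
P = VI cos φ = 5.55 × 0.00657 × cos(-66.6°) = 14.5 mW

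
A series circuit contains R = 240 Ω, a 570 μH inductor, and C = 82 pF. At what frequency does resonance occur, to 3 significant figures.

736 kHz

ω₀ = 1/√(LC) = 1/√(0.00057 × 8.2e-11) = 4.625e+06 rad/s
f₀ = ω₀/(2π) = 736 kHz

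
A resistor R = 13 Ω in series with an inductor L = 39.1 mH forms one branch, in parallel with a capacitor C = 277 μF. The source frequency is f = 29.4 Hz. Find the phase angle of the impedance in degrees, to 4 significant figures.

-17.48°

ω = 2πf = 184.7 rad/s
X_L = ωL = 7.223 Ω
X_C = 1/(ωC) = 19.54 Ω
Branch 1 (R+jX_L): Z₁ = 13.00 + j7.223 Ω, |Z₁| = 14.87 Ω
Branch 2 (−jX_C): Z₂ = −j19.54 Ω
Parallel: Z = Z₁Z₂/(Z₁+Z₂), |Z| = 16.23 Ω, ∠Z = -17.48°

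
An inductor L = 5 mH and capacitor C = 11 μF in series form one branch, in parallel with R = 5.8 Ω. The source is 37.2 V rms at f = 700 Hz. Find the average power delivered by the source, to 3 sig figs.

ω = 2πf = 4398 rad/s
X_L = ωL = 22.0 Ω
X_C = 1/(ωC) = 20.7 Ω
Branch 1: Z₁ = R = 5.80 Ω
Branch 2 (series LC): Z₂ = j(X_L − X_C) = j1.32 Ω
Parallel: Z = Z₁Z₂/(Z₁+Z₂), |Z| = 1.29 Ω, ∠Z = 77.2°
I = V/|Z| = 28.9 A
P = VI cos φ = 37.2 × 28.9 × cos(77.2°) = 239 W

239 W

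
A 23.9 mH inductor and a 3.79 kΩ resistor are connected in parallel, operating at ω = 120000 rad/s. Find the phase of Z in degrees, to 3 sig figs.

X_L = ωL = 2870 Ω
Parallel: admittances add. Y = 1/R + 1/(jωL)
Y = (0.000264 − j0.000349) S
|Y| = 0.000437 S → |Z| = 1/|Y| = 2290 Ω, ∠Z = −∠Y = 52.9°

52.9°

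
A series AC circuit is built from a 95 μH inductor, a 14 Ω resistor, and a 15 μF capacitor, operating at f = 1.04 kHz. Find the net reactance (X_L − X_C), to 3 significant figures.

-9.58 Ω

ω = 2πf = 6535 rad/s
X_L = ωL = 0.621 Ω
X_C = 1/(ωC) = 10.2 Ω
X = 0.621 − 10.2 = -9.58 Ω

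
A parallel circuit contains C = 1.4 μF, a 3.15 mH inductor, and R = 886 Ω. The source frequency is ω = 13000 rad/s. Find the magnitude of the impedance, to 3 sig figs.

158 Ω

X_L = ωL = 41.0 Ω
X_C = 1/(ωC) = 54.9 Ω
Parallel: admittances add. Y = 1/R + 1/(jωL) + jωC
Y = (0.00113 − j0.00622) S
|Y| = 0.00632 S → |Z| = 1/|Y| = 158 Ω, ∠Z = −∠Y = 79.7°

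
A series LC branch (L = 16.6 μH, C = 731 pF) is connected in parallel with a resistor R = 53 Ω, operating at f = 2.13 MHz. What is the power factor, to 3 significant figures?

0.915

ω = 2πf = 1.338e+07 rad/s
X_L = ωL = 222 Ω
X_C = 1/(ωC) = 102 Ω
Branch 1: Z₁ = R = 53.0 Ω
Branch 2 (series LC): Z₂ = j(X_L − X_C) = j120 Ω
Parallel: Z = Z₁Z₂/(Z₁+Z₂), |Z| = 48.5 Ω, ∠Z = 23.8°
cos φ = cos(23.8°) = 0.915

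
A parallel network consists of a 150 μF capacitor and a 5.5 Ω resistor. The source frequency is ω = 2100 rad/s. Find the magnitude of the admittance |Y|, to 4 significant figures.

363.7 mS

X_C = 1/(ωC) = 3.175 Ω
Parallel: admittances add. Y = 1/R + jωC
Y = (0.1818 + j0.3150) S
|Y| = 0.3637 S → |Z| = 1/|Y| = 2.749 Ω, ∠Z = −∠Y = -60.01°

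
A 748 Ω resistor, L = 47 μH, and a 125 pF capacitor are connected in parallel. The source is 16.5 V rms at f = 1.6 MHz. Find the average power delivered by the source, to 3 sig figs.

364 mW

ω = 2πf = 1.005e+07 rad/s
X_L = ωL = 472 Ω
X_C = 1/(ωC) = 796 Ω
Parallel: admittances add. Y = 1/R + 1/(jωL) + jωC
Y = (0.00134 − j0.000860) S
|Y| = 0.00159 S → |Z| = 1/|Y| = 629 Ω, ∠Z = −∠Y = 32.7°
I = V/|Z| = 26.2 mA
P = VI cos φ = 16.5 × 0.0262 × cos(32.7°) = 364 mW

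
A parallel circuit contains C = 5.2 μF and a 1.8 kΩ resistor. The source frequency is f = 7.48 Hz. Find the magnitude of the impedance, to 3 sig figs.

1650 Ω

ω = 2πf = 47.00 rad/s
X_C = 1/(ωC) = 4090 Ω
Parallel: admittances add. Y = 1/R + jωC
Y = (0.000556 + j0.000244) S
|Y| = 0.000607 S → |Z| = 1/|Y| = 1650 Ω, ∠Z = −∠Y = -23.7°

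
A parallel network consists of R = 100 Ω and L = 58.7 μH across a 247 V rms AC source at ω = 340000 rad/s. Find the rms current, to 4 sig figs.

12.62 A

X_L = ωL = 19.96 Ω
Parallel: admittances add. Y = 1/R + 1/(jωL)
Y = (0.01000 − j0.05011) S
|Y| = 0.05109 S → |Z| = 1/|Y| = 19.57 Ω, ∠Z = −∠Y = 78.71°
I = V/|Z| = 247/19.57 = 12.62 A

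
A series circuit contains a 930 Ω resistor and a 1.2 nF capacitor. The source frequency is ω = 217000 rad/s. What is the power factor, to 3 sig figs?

0.235

X_C = 1/(ωC) = 3840 Ω
Z = 930 − j3840 Ω
|Z| = √(930² + 3840²) = 3950 Ω
∠Z = arctan(-3840/930) = -76.4°
cos φ = cos(-76.4°) = 0.235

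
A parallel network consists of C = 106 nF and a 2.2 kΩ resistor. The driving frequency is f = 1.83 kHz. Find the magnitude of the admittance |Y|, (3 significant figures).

1.30 mS

ω = 2πf = 11500 rad/s
X_C = 1/(ωC) = 820 Ω
Parallel: admittances add. Y = 1/R + jωC
Y = (0.000455 + j0.00122) S
|Y| = 0.00130 S → |Z| = 1/|Y| = 769 Ω, ∠Z = −∠Y = -69.5°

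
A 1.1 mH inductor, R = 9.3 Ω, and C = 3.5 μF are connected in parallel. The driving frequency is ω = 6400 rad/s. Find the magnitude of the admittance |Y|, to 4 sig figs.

160.9 mS

X_L = ωL = 7.040 Ω
X_C = 1/(ωC) = 44.64 Ω
Parallel: admittances add. Y = 1/R + 1/(jωL) + jωC
Y = (0.1075 − j0.1196) S
|Y| = 0.1609 S → |Z| = 1/|Y| = 6.216 Ω, ∠Z = −∠Y = 48.05°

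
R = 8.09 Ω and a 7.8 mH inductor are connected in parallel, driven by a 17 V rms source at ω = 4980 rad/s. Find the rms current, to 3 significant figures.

2.15 A

X_L = ωL = 38.8 Ω
Parallel: admittances add. Y = 1/R + 1/(jωL)
Y = (0.124 − j0.0257) S
|Y| = 0.126 S → |Z| = 1/|Y| = 7.92 Ω, ∠Z = −∠Y = 11.8°
I = V/|Z| = 17/7.92 = 2.15 A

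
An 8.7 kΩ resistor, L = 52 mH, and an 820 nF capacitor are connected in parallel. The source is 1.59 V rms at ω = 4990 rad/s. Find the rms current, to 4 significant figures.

420.2 μA

X_L = ωL = 259.5 Ω
X_C = 1/(ωC) = 244.4 Ω
Parallel: admittances add. Y = 1/R + 1/(jωL) + jωC
Y = (0.0001149 + j0.0002379) S
|Y| = 0.0002642 S → |Z| = 1/|Y| = 3784 Ω, ∠Z = −∠Y = -64.22°
I = V/|Z| = 1.59/3784 = 420.2 μA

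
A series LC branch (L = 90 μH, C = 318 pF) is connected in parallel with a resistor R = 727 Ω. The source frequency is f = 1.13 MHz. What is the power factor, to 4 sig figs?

0.2604

ω = 2πf = 7.1e+06 rad/s
X_L = ωL = 639.0 Ω
X_C = 1/(ωC) = 442.9 Ω
Branch 1: Z₁ = R = 727.0 Ω
Branch 2 (series LC): Z₂ = j(X_L − X_C) = j196.1 Ω
Parallel: Z = Z₁Z₂/(Z₁+Z₂), |Z| = 189.3 Ω, ∠Z = 74.91°
cos φ = cos(74.91°) = 0.2604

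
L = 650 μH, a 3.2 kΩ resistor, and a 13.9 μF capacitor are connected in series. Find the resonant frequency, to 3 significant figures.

ω₀ = 1/√(LC) = 1/√(0.00065 × 1.39e-05) = 10520 rad/s
f₀ = ω₀/(2π) = 1.67 kHz

1.67 kHz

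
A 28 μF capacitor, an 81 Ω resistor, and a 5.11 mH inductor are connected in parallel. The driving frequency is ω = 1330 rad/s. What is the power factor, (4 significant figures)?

X_L = ωL = 6.796 Ω
X_C = 1/(ωC) = 26.85 Ω
Parallel: admittances add. Y = 1/R + 1/(jωL) + jωC
Y = (0.01235 − j0.1099) S
|Y| = 0.1106 S → |Z| = 1/|Y| = 9.042 Ω, ∠Z = −∠Y = 83.59°
cos φ = cos(83.59°) = 0.1116

0.1116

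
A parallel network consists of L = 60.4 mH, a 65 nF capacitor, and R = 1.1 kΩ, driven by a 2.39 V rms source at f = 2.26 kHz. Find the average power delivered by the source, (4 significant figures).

5.193 mW

ω = 2πf = 14200 rad/s
X_L = ωL = 857.7 Ω
X_C = 1/(ωC) = 1083 Ω
Parallel: admittances add. Y = 1/R + 1/(jωL) + jωC
Y = (0.0009091 − j0.0002429) S
|Y| = 0.0009410 S → |Z| = 1/|Y| = 1063 Ω, ∠Z = −∠Y = 14.96°
I = V/|Z| = 2.249 mA
P = VI cos φ = 2.39 × 0.002249 × cos(14.96°) = 5.193 mW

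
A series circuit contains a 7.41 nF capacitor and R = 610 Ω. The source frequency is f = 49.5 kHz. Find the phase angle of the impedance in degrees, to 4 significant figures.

ω = 2πf = 311000 rad/s
X_C = 1/(ωC) = 433.9 Ω
Z = 610.0 − j433.9 Ω
|Z| = √(610.0² + 433.9²) = 748.6 Ω
∠Z = arctan(-433.9/610.0) = -35.43°

-35.43°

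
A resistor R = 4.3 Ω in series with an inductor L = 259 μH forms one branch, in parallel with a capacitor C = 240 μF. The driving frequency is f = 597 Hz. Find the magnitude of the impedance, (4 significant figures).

ω = 2πf = 3751 rad/s
X_L = ωL = 0.9715 Ω
X_C = 1/(ωC) = 1.111 Ω
Branch 1 (R+jX_L): Z₁ = 4.300 + j0.9715 Ω, |Z₁| = 4.408 Ω
Branch 2 (−jX_C): Z₂ = −j1.111 Ω
Parallel: Z = Z₁Z₂/(Z₁+Z₂), |Z| = 1.138 Ω, ∠Z = -75.41°

1.138 Ω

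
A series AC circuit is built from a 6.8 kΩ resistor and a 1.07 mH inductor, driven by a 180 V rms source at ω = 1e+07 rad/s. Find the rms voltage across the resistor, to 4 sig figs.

X_L = ωL = 10700 Ω
Z = 6800 + j10700 Ω
|Z| = √(6800² + 10700²) = 12680 Ω
I = V/|Z| = 14.20 mA
V_R = I·|Z_R| = 0.01420 × 6800 = 96.55 V

96.55 V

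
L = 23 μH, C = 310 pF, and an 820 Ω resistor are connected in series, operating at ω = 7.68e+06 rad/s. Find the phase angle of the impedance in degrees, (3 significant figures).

X_L = ωL = 177 Ω
X_C = 1/(ωC) = 420 Ω
Net reactance X = X_L − X_C = -243 Ω
Z = 820 − j243 Ω
|Z| = √(820² + 243²) = 855 Ω
∠Z = arctan(-243/820) = -16.5°

-16.5°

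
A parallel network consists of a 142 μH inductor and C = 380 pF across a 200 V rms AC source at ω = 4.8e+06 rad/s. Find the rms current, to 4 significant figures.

X_L = ωL = 681.6 Ω
X_C = 1/(ωC) = 548.2 Ω
Parallel: admittances add. Y = 1/(jωL) + jωC
Y = (0 + j0.0003569) S
|Y| = 0.0003569 S → |Z| = 1/|Y| = 2802 Ω, ∠Z = −∠Y = -90.00°
I = V/|Z| = 200/2802 = 71.37 mA

71.37 mA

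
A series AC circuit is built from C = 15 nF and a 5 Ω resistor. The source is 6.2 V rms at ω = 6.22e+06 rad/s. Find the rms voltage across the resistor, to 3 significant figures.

X_C = 1/(ωC) = 10.7 Ω
Z = 5.00 − j10.7 Ω
|Z| = √(5.00² + 10.7²) = 11.8 Ω
I = V/|Z| = 524 mA
V_R = I·|Z_R| = 0.524 × 5.00 = 2.62 V

2.62 V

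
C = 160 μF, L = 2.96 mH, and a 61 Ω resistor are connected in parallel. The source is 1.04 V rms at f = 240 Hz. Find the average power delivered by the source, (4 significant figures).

ω = 2πf = 1508 rad/s
X_L = ωL = 4.464 Ω
X_C = 1/(ωC) = 4.145 Ω
Parallel: admittances add. Y = 1/R + 1/(jωL) + jωC
Y = (0.01639 + j0.01724) S
|Y| = 0.02379 S → |Z| = 1/|Y| = 42.04 Ω, ∠Z = −∠Y = -46.44°
I = V/|Z| = 24.74 mA
P = VI cos φ = 1.04 × 0.02474 × cos(-46.44°) = 17.73 mW

17.73 mW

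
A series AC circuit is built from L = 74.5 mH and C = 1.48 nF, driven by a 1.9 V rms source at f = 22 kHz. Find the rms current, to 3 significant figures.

ω = 2πf = 138200 rad/s
X_L = ωL = 10300 Ω
X_C = 1/(ωC) = 4890 Ω
Net reactance X = X_L − X_C = 5410 Ω
Z = j5410 Ω
|Z| = √(0² + 5410²) = 5410 Ω
I = V/|Z| = 1.9/5410 = 351 μA

351 μA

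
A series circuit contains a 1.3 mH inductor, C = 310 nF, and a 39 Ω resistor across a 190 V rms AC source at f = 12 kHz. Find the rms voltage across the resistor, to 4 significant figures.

109.6 V

ω = 2πf = 75400 rad/s
X_L = ωL = 98.02 Ω
X_C = 1/(ωC) = 42.78 Ω
Net reactance X = X_L − X_C = 55.23 Ω
Z = 39.00 + j55.23 Ω
|Z| = √(39.00² + 55.23²) = 67.62 Ω
I = V/|Z| = 2.810 A
V_R = I·|Z_R| = 2.810 × 39.00 = 109.6 V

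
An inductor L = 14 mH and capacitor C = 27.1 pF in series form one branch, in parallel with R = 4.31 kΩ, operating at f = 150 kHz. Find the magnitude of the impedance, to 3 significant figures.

ω = 2πf = 942500 rad/s
X_L = ωL = 13200 Ω
X_C = 1/(ωC) = 39200 Ω
Branch 1: Z₁ = R = 4310 Ω
Branch 2 (series LC): Z₂ = j(X_L − X_C) = −j26000 Ω
Parallel: Z = Z₁Z₂/(Z₁+Z₂), |Z| = 4250 Ω, ∠Z = -9.43°

4250 Ω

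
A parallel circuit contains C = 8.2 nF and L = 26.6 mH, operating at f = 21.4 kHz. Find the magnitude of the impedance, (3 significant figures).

ω = 2πf = 134500 rad/s
X_L = ωL = 3580 Ω
X_C = 1/(ωC) = 907 Ω
Parallel: admittances add. Y = 1/(jωL) + jωC
Y = (0 + j0.000823) S
|Y| = 0.000823 S → |Z| = 1/|Y| = 1220 Ω, ∠Z = −∠Y = -90.0°

1220 Ω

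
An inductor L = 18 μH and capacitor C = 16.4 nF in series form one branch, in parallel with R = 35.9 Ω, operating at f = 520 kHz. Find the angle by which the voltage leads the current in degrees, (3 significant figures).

41.8°

ω = 2πf = 3.267e+06 rad/s
X_L = ωL = 58.8 Ω
X_C = 1/(ωC) = 18.7 Ω
Branch 1: Z₁ = R = 35.9 Ω
Branch 2 (series LC): Z₂ = j(X_L − X_C) = j40.1 Ω
Parallel: Z = Z₁Z₂/(Z₁+Z₂), |Z| = 26.8 Ω, ∠Z = 41.8°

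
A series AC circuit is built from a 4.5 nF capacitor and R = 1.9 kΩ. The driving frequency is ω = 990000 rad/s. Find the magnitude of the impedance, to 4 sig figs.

1913 Ω

X_C = 1/(ωC) = 224.5 Ω
Z = 1900 − j224.5 Ω
|Z| = √(1900² + 224.5²) = 1913 Ω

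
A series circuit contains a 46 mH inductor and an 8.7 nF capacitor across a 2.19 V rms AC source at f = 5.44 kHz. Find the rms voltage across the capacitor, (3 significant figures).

4.11 V

ω = 2πf = 34180 rad/s
X_L = ωL = 1570 Ω
X_C = 1/(ωC) = 3360 Ω
Net reactance X = X_L − X_C = -1790 Ω
Z = − j1790 Ω
|Z| = √(0² + 1790²) = 1790 Ω
I = V/|Z| = 1.22 mA
V_C = I·|Z_C| = 0.00122 × 3360 = 4.11 V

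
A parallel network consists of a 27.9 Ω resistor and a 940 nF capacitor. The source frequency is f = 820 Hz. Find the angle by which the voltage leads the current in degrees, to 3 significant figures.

ω = 2πf = 5152 rad/s
X_C = 1/(ωC) = 206 Ω
Parallel: admittances add. Y = 1/R + jωC
Y = (0.0358 + j0.00484) S
|Y| = 0.0362 S → |Z| = 1/|Y| = 27.6 Ω, ∠Z = −∠Y = -7.70°

-7.70°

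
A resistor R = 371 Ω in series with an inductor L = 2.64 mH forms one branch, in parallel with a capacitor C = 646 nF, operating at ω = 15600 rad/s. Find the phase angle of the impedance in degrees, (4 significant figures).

-74.77°

X_L = ωL = 41.18 Ω
X_C = 1/(ωC) = 99.23 Ω
Branch 1 (R+jX_L): Z₁ = 371.0 + j41.18 Ω, |Z₁| = 373.3 Ω
Branch 2 (−jX_C): Z₂ = −j99.23 Ω
Parallel: Z = Z₁Z₂/(Z₁+Z₂), |Z| = 98.64 Ω, ∠Z = -74.77°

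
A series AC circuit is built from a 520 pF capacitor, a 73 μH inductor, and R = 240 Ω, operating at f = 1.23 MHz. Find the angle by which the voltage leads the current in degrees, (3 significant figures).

52.7°

ω = 2πf = 7.728e+06 rad/s
X_L = ωL = 564 Ω
X_C = 1/(ωC) = 249 Ω
Net reactance X = X_L − X_C = 315 Ω
Z = 240 + j315 Ω
|Z| = √(240² + 315²) = 396 Ω
∠Z = arctan(315/240) = 52.7°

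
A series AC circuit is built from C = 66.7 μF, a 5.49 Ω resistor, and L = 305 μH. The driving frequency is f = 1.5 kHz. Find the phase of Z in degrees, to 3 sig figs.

ω = 2πf = 9425 rad/s
X_L = ωL = 2.87 Ω
X_C = 1/(ωC) = 1.59 Ω
Net reactance X = X_L − X_C = 1.28 Ω
Z = 5.49 + j1.28 Ω
|Z| = √(5.49² + 1.28²) = 5.64 Ω
∠Z = arctan(1.28/5.49) = 13.2°

13.2°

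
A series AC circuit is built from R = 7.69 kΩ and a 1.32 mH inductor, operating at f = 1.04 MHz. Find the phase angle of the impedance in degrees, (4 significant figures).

ω = 2πf = 6.535e+06 rad/s
X_L = ωL = 8626 Ω
Z = 7690 + j8626 Ω
|Z| = √(7690² + 8626²) = 11560 Ω
∠Z = arctan(8626/7690) = 48.28°

48.28°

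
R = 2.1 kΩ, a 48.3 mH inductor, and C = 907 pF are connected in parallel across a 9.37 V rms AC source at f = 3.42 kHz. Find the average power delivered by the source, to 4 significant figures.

41.81 mW

ω = 2πf = 21490 rad/s
X_L = ωL = 1038 Ω
X_C = 1/(ωC) = 51310 Ω
Parallel: admittances add. Y = 1/R + 1/(jωL) + jωC
Y = (0.0004762 − j0.0009440) S
|Y| = 0.001057 S → |Z| = 1/|Y| = 945.8 Ω, ∠Z = −∠Y = 63.23°
I = V/|Z| = 9.907 mA
P = VI cos φ = 9.37 × 0.009907 × cos(63.23°) = 41.81 mW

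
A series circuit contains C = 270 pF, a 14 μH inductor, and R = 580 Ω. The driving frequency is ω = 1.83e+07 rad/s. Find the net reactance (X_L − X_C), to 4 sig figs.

X_L = ωL = 256.2 Ω
X_C = 1/(ωC) = 202.4 Ω
X = 256.2 − 202.4 = 53.81 Ω

53.81 Ω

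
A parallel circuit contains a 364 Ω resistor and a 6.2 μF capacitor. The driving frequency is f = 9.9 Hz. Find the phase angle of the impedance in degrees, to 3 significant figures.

-7.99°

ω = 2πf = 62.20 rad/s
X_C = 1/(ωC) = 2590 Ω
Parallel: admittances add. Y = 1/R + jωC
Y = (0.00275 + j0.000386) S
|Y| = 0.00277 S → |Z| = 1/|Y| = 360 Ω, ∠Z = −∠Y = -7.99°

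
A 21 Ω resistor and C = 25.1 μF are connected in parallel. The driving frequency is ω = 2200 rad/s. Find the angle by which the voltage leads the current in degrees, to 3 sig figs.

X_C = 1/(ωC) = 18.1 Ω
Parallel: admittances add. Y = 1/R + jωC
Y = (0.0476 + j0.0552) S
|Y| = 0.0729 S → |Z| = 1/|Y| = 13.7 Ω, ∠Z = −∠Y = -49.2°

-49.2°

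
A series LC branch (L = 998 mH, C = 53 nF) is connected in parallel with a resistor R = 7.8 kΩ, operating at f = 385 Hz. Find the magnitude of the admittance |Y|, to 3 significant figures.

226 μS

ω = 2πf = 2419 rad/s
X_L = ωL = 2410 Ω
X_C = 1/(ωC) = 7800 Ω
Branch 1: Z₁ = R = 7800 Ω
Branch 2 (series LC): Z₂ = j(X_L − X_C) = −j5390 Ω
Parallel: Z = Z₁Z₂/(Z₁+Z₂), |Z| = 4430 Ω, ∠Z = -55.4°
|Y| = 1/|Z| = 226 μS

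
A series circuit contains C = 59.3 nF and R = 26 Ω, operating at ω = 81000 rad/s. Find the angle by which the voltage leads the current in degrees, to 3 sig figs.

X_C = 1/(ωC) = 208 Ω
Z = 26.0 − j208 Ω
|Z| = √(26.0² + 208²) = 210 Ω
∠Z = arctan(-208/26.0) = -82.9°

-82.9°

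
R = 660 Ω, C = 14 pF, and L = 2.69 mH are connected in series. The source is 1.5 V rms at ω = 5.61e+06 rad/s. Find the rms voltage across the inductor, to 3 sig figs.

X_L = ωL = 15100 Ω
X_C = 1/(ωC) = 12700 Ω
Net reactance X = X_L − X_C = 2360 Ω
Z = 660 + j2360 Ω
|Z| = √(660² + 2360²) = 2450 Ω
I = V/|Z| = 612 μA
V_L = I·|Z_L| = 0.000612 × 15100 = 9.24 V

9.24 V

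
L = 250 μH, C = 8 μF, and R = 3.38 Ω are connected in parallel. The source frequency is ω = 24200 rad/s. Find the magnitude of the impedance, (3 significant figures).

3.36 Ω

X_L = ωL = 6.05 Ω
X_C = 1/(ωC) = 5.17 Ω
Parallel: admittances add. Y = 1/R + 1/(jωL) + jωC
Y = (0.296 + j0.0283) S
|Y| = 0.297 S → |Z| = 1/|Y| = 3.36 Ω, ∠Z = −∠Y = -5.47°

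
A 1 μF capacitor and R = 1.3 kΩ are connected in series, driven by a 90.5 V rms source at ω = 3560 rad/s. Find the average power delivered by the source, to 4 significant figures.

X_C = 1/(ωC) = 280.9 Ω
Z = 1300 − j280.9 Ω
|Z| = √(1300² + 280.9²) = 1330 Ω
∠Z = arctan(-280.9/1300) = -12.19°
I = V/|Z| = 68.05 mA
P = VI cos φ = 90.5 × 0.06805 × cos(-12.19°) = 6.019 W

6.019 W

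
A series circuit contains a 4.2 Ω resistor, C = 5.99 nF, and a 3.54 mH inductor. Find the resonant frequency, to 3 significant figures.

ω₀ = 1/√(LC) = 1/√(0.00354 × 5.99e-09) = 217200 rad/s
f₀ = ω₀/(2π) = 34.6 kHz

34.6 kHz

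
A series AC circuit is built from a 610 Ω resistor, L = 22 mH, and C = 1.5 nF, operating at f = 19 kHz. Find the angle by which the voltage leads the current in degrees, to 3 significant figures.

ω = 2πf = 119400 rad/s
X_L = ωL = 2630 Ω
X_C = 1/(ωC) = 5580 Ω
Net reactance X = X_L − X_C = -2960 Ω
Z = 610 − j2960 Ω
|Z| = √(610² + 2960²) = 3020 Ω
∠Z = arctan(-2960/610) = -78.3°

-78.3°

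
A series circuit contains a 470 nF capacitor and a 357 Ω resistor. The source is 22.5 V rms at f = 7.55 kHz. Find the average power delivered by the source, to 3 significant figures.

ω = 2πf = 47440 rad/s
X_C = 1/(ωC) = 44.9 Ω
Z = 357 − j44.9 Ω
|Z| = √(357² + 44.9²) = 360 Ω
∠Z = arctan(-44.9/357) = -7.16°
I = V/|Z| = 62.5 mA
P = VI cos φ = 22.5 × 0.0625 × cos(-7.16°) = 1.40 W

1.40 W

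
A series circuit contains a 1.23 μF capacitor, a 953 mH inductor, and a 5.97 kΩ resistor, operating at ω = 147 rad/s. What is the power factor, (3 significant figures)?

0.742

X_L = ωL = 140 Ω
X_C = 1/(ωC) = 5530 Ω
Net reactance X = X_L − X_C = -5390 Ω
Z = 5970 − j5390 Ω
|Z| = √(5970² + 5390²) = 8040 Ω
∠Z = arctan(-5390/5970) = -42.1°
cos φ = cos(-42.1°) = 0.742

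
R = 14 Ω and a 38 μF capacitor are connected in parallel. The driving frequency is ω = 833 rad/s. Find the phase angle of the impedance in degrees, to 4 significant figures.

-23.90°

X_C = 1/(ωC) = 31.59 Ω
Parallel: admittances add. Y = 1/R + jωC
Y = (0.07143 + j0.03165) S
|Y| = 0.07813 S → |Z| = 1/|Y| = 12.80 Ω, ∠Z = −∠Y = -23.90°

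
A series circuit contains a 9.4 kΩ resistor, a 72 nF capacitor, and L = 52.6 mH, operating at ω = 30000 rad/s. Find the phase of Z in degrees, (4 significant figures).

6.765°

X_L = ωL = 1578 Ω
X_C = 1/(ωC) = 463.0 Ω
Net reactance X = X_L − X_C = 1115 Ω
Z = 9400 + j1115 Ω
|Z| = √(9400² + 1115²) = 9466 Ω
∠Z = arctan(1115/9400) = 6.765°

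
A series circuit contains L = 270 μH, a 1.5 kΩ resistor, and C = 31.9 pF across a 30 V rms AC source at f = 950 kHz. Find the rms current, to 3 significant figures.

7.62 mA

ω = 2πf = 5.969e+06 rad/s
X_L = ωL = 1610 Ω
X_C = 1/(ωC) = 5250 Ω
Net reactance X = X_L − X_C = -3640 Ω
Z = 1500 − j3640 Ω
|Z| = √(1500² + 3640²) = 3940 Ω
I = V/|Z| = 30/3940 = 7.62 mA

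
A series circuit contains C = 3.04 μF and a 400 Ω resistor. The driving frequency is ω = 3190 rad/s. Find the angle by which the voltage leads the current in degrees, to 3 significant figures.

-14.5°

X_C = 1/(ωC) = 103 Ω
Z = 400 − j103 Ω
|Z| = √(400² + 103²) = 413 Ω
∠Z = arctan(-103/400) = -14.5°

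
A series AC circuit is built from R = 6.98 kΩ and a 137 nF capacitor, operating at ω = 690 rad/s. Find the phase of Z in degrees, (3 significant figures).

-56.6°

X_C = 1/(ωC) = 10600 Ω
Z = 6980 − j10600 Ω
|Z| = √(6980² + 10600²) = 12700 Ω
∠Z = arctan(-10600/6980) = -56.6°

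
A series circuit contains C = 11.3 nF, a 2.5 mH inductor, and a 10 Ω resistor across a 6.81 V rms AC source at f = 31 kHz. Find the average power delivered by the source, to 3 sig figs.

399 mW

ω = 2πf = 194800 rad/s
X_L = ωL = 487 Ω
X_C = 1/(ωC) = 454 Ω
Net reactance X = X_L − X_C = 32.6 Ω
Z = 10.0 + j32.6 Ω
|Z| = √(10.0² + 32.6²) = 34.1 Ω
∠Z = arctan(32.6/10.0) = 73.0°
I = V/|Z| = 200 mA
P = VI cos φ = 6.81 × 0.200 × cos(73.0°) = 399 mW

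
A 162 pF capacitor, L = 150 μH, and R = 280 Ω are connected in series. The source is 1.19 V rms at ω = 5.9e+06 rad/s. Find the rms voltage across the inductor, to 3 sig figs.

3.26 V

X_L = ωL = 885 Ω
X_C = 1/(ωC) = 1050 Ω
Net reactance X = X_L − X_C = -161 Ω
Z = 280 − j161 Ω
|Z| = √(280² + 161²) = 323 Ω
I = V/|Z| = 3.68 mA
V_L = I·|Z_L| = 0.00368 × 885 = 3.26 V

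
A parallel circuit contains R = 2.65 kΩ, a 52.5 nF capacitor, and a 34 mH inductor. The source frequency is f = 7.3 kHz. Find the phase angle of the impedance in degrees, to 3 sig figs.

-77.9°

ω = 2πf = 45870 rad/s
X_L = ωL = 1560 Ω
X_C = 1/(ωC) = 415 Ω
Parallel: admittances add. Y = 1/R + 1/(jωL) + jωC
Y = (0.000377 + j0.00177) S
|Y| = 0.00181 S → |Z| = 1/|Y| = 554 Ω, ∠Z = −∠Y = -77.9°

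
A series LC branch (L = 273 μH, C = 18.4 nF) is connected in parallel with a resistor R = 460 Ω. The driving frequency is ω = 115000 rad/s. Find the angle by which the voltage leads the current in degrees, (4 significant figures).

-46.20°

X_L = ωL = 31.40 Ω
X_C = 1/(ωC) = 472.6 Ω
Branch 1: Z₁ = R = 460.0 Ω
Branch 2 (series LC): Z₂ = j(X_L − X_C) = −j441.2 Ω
Parallel: Z = Z₁Z₂/(Z₁+Z₂), |Z| = 318.4 Ω, ∠Z = -46.20°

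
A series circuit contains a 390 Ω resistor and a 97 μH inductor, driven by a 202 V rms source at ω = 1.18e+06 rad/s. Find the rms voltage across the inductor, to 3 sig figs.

X_L = ωL = 114 Ω
Z = 390 + j114 Ω
|Z| = √(390² + 114²) = 406 Ω
I = V/|Z| = 497 mA
V_L = I·|Z_L| = 0.497 × 114 = 56.9 V

56.9 V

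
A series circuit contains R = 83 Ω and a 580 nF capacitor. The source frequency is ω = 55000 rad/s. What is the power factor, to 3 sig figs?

X_C = 1/(ωC) = 31.3 Ω
Z = 83.0 − j31.3 Ω
|Z| = √(83.0² + 31.3²) = 88.7 Ω
∠Z = arctan(-31.3/83.0) = -20.7°
cos φ = cos(-20.7°) = 0.936

0.936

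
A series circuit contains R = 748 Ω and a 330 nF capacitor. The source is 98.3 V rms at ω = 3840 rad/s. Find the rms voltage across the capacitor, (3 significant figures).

71.3 V

X_C = 1/(ωC) = 789 Ω
Z = 748 − j789 Ω
|Z| = √(748² + 789²) = 1090 Ω
I = V/|Z| = 90.4 mA
V_C = I·|Z_C| = 0.0904 × 789 = 71.3 V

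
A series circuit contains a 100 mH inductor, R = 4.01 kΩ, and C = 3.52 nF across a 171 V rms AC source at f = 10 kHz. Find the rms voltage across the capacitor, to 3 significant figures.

177 V

ω = 2πf = 62830 rad/s
X_L = ωL = 6280 Ω
X_C = 1/(ωC) = 4520 Ω
Net reactance X = X_L − X_C = 1760 Ω
Z = 4010 + j1760 Ω
|Z| = √(4010² + 1760²) = 4380 Ω
I = V/|Z| = 39.0 mA
V_C = I·|Z_C| = 0.0390 × 4520 = 177 V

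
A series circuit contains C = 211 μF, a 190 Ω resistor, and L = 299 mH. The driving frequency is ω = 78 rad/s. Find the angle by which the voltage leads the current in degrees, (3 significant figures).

-11.1°

X_L = ωL = 23.3 Ω
X_C = 1/(ωC) = 60.8 Ω
Net reactance X = X_L − X_C = -37.4 Ω
Z = 190 − j37.4 Ω
|Z| = √(190² + 37.4²) = 194 Ω
∠Z = arctan(-37.4/190) = -11.1°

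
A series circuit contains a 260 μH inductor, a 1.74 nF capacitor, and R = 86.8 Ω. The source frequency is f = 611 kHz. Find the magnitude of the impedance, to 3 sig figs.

ω = 2πf = 3.839e+06 rad/s
X_L = ωL = 998 Ω
X_C = 1/(ωC) = 150 Ω
Net reactance X = X_L − X_C = 848 Ω
Z = 86.8 + j848 Ω
|Z| = √(86.8² + 848²) = 853 Ω

853 Ω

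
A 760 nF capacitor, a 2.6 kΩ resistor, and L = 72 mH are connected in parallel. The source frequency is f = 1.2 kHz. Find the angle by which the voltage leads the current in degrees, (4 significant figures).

ω = 2πf = 7540 rad/s
X_L = ωL = 542.9 Ω
X_C = 1/(ωC) = 174.5 Ω
Parallel: admittances add. Y = 1/R + 1/(jωL) + jωC
Y = (0.0003846 + j0.003888) S
|Y| = 0.003907 S → |Z| = 1/|Y| = 255.9 Ω, ∠Z = −∠Y = -84.35°

-84.35°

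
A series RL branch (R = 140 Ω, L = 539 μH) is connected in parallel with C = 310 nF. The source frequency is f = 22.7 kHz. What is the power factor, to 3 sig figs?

0.132

ω = 2πf = 142600 rad/s
X_L = ωL = 76.9 Ω
X_C = 1/(ωC) = 22.6 Ω
Branch 1 (R+jX_L): Z₁ = 140 + j76.9 Ω, |Z₁| = 160 Ω
Branch 2 (−jX_C): Z₂ = −j22.6 Ω
Parallel: Z = Z₁Z₂/(Z₁+Z₂), |Z| = 24.1 Ω, ∠Z = -82.4°
cos φ = cos(-82.4°) = 0.132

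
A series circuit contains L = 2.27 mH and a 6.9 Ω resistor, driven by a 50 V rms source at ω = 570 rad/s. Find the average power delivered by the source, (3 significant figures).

X_L = ωL = 1.29 Ω
Z = 6.90 + j1.29 Ω
|Z| = √(6.90² + 1.29²) = 7.02 Ω
∠Z = arctan(1.29/6.90) = 10.6°
I = V/|Z| = 7.12 A
P = VI cos φ = 50 × 7.12 × cos(10.6°) = 350 W

350 W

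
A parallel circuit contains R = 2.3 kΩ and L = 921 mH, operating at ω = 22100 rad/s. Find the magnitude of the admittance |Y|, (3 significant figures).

438 μS

X_L = ωL = 20400 Ω
Parallel: admittances add. Y = 1/R + 1/(jωL)
Y = (0.000435 − j4.91e-05) S
|Y| = 0.000438 S → |Z| = 1/|Y| = 2290 Ω, ∠Z = −∠Y = 6.45°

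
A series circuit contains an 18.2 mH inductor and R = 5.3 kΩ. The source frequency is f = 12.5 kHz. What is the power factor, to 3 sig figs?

0.966

ω = 2πf = 78540 rad/s
X_L = ωL = 1430 Ω
Z = 5300 + j1430 Ω
|Z| = √(5300² + 1430²) = 5490 Ω
∠Z = arctan(1430/5300) = 15.1°
cos φ = cos(15.1°) = 0.966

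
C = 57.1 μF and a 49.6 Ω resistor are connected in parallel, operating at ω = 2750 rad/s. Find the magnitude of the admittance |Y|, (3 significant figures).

X_C = 1/(ωC) = 6.37 Ω
Parallel: admittances add. Y = 1/R + jωC
Y = (0.0202 + j0.157) S
|Y| = 0.158 S → |Z| = 1/|Y| = 6.32 Ω, ∠Z = −∠Y = -82.7°

158 mS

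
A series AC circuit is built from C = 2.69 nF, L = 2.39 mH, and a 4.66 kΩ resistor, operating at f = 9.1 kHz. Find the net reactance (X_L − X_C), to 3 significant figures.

ω = 2πf = 57180 rad/s
X_L = ωL = 137 Ω
X_C = 1/(ωC) = 6500 Ω
X = 137 − 6500 = -6370 Ω

-6370 Ω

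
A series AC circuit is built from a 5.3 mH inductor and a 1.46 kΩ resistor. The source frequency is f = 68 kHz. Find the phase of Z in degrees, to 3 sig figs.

ω = 2πf = 427300 rad/s
X_L = ωL = 2260 Ω
Z = 1460 + j2260 Ω
|Z| = √(1460² + 2260²) = 2690 Ω
∠Z = arctan(2260/1460) = 57.2°

57.2°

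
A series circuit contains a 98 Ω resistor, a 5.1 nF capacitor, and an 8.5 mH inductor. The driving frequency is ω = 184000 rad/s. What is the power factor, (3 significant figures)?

X_L = ωL = 1560 Ω
X_C = 1/(ωC) = 1070 Ω
Net reactance X = X_L − X_C = 498 Ω
Z = 98.0 + j498 Ω
|Z| = √(98.0² + 498²) = 508 Ω
∠Z = arctan(498/98.0) = 78.9°
cos φ = cos(78.9°) = 0.193

0.193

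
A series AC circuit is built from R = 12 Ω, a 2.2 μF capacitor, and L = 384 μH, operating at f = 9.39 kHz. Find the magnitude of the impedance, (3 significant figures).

19.2 Ω

ω = 2πf = 59000 rad/s
X_L = ωL = 22.7 Ω
X_C = 1/(ωC) = 7.70 Ω
Net reactance X = X_L − X_C = 15.0 Ω
Z = 12.0 + j15.0 Ω
|Z| = √(12.0² + 15.0²) = 19.2 Ω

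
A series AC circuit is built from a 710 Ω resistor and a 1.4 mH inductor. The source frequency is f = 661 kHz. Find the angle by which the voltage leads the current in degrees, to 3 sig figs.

83.0°

ω = 2πf = 4.153e+06 rad/s
X_L = ωL = 5810 Ω
Z = 710 + j5810 Ω
|Z| = √(710² + 5810²) = 5860 Ω
∠Z = arctan(5810/710) = 83.0°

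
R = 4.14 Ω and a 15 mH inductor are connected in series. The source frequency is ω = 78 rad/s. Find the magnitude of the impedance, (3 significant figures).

4.30 Ω

X_L = ωL = 1.17 Ω
Z = 4.14 + j1.17 Ω
|Z| = √(4.14² + 1.17²) = 4.30 Ω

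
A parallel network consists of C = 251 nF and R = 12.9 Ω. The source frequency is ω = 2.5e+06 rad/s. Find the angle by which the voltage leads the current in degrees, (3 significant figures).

-83.0°

X_C = 1/(ωC) = 1.59 Ω
Parallel: admittances add. Y = 1/R + jωC
Y = (0.0775 + j0.628) S
|Y| = 0.632 S → |Z| = 1/|Y| = 1.58 Ω, ∠Z = −∠Y = -83.0°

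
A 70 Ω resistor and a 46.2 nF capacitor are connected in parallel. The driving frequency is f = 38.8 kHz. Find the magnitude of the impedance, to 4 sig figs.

54.97 Ω

ω = 2πf = 243800 rad/s
X_C = 1/(ωC) = 88.79 Ω
Parallel: admittances add. Y = 1/R + jωC
Y = (0.01429 + j0.01126) S
|Y| = 0.01819 S → |Z| = 1/|Y| = 54.97 Ω, ∠Z = −∠Y = -38.25°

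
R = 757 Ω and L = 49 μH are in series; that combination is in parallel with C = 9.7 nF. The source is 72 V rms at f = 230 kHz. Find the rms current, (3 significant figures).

ω = 2πf = 1.445e+06 rad/s
X_L = ωL = 70.8 Ω
X_C = 1/(ωC) = 71.3 Ω
Branch 1 (R+jX_L): Z₁ = 757 + j70.8 Ω, |Z₁| = 760 Ω
Branch 2 (−jX_C): Z₂ = −j71.3 Ω
Parallel: Z = Z₁Z₂/(Z₁+Z₂), |Z| = 71.6 Ω, ∠Z = -84.6°
I = V/|Z| = 72/71.6 = 1.00 A

1.00 A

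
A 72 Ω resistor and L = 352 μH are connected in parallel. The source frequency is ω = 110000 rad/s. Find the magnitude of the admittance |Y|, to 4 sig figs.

29.32 mS

X_L = ωL = 38.72 Ω
Parallel: admittances add. Y = 1/R + 1/(jωL)
Y = (0.01389 − j0.02583) S
|Y| = 0.02932 S → |Z| = 1/|Y| = 34.10 Ω, ∠Z = −∠Y = 61.73°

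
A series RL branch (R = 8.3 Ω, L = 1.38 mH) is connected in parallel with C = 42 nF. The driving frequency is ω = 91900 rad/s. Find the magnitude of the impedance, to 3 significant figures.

X_L = ωL = 127 Ω
X_C = 1/(ωC) = 259 Ω
Branch 1 (R+jX_L): Z₁ = 8.30 + j127 Ω, |Z₁| = 127 Ω
Branch 2 (−jX_C): Z₂ = −j259 Ω
Parallel: Z = Z₁Z₂/(Z₁+Z₂), |Z| = 248 Ω, ∠Z = 82.7°

248 Ω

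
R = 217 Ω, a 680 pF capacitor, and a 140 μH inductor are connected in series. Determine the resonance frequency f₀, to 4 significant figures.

ω₀ = 1/√(LC) = 1/√(0.00014 × 6.8e-10) = 3.241e+06 rad/s
f₀ = ω₀/(2π) = 515.8 kHz

515.8 kHz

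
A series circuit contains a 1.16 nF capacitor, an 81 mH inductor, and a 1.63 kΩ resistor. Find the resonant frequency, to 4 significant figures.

ω₀ = 1/√(LC) = 1/√(0.081 × 1.16e-09) = 103200 rad/s
f₀ = ω₀/(2π) = 16.42 kHz

16.42 kHz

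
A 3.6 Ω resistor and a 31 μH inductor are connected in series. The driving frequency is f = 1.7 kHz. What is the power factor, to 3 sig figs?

0.996

ω = 2πf = 10680 rad/s
X_L = ωL = 0.331 Ω
Z = 3.60 + j0.331 Ω
|Z| = √(3.60² + 0.331²) = 3.62 Ω
∠Z = arctan(0.331/3.60) = 5.26°
cos φ = cos(5.26°) = 0.996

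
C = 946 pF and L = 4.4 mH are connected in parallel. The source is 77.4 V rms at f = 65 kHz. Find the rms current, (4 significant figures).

ω = 2πf = 408400 rad/s
X_L = ωL = 1797 Ω
X_C = 1/(ωC) = 2588 Ω
Parallel: admittances add. Y = 1/(jωL) + jωC
Y = (0 − j0.0001701) S
|Y| = 0.0001701 S → |Z| = 1/|Y| = 5878 Ω, ∠Z = −∠Y = 90.00°
I = V/|Z| = 77.4/5878 = 13.17 mA

13.17 mA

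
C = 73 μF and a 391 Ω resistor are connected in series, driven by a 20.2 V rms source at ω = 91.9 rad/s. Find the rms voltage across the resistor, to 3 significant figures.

18.9 V

X_C = 1/(ωC) = 149 Ω
Z = 391 − j149 Ω
|Z| = √(391² + 149²) = 418 Ω
I = V/|Z| = 48.3 mA
V_R = I·|Z_R| = 0.0483 × 391 = 18.9 V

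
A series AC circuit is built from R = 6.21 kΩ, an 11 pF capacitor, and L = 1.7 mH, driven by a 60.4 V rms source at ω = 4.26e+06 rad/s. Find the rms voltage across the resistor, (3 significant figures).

24.3 V

X_L = ωL = 7240 Ω
X_C = 1/(ωC) = 21300 Ω
Net reactance X = X_L − X_C = -14100 Ω
Z = 6210 − j14100 Ω
|Z| = √(6210² + 14100²) = 15400 Ω
I = V/|Z| = 3.92 mA
V_R = I·|Z_R| = 0.00392 × 6210 = 24.3 V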